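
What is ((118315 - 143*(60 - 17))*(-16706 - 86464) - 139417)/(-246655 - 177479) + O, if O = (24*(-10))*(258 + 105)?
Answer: -25378248443/424134 ≈ -59835.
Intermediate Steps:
O = -87120 (O = -240*363 = -87120)
((118315 - 143*(60 - 17))*(-16706 - 86464) - 139417)/(-246655 - 177479) + O = ((118315 - 143*(60 - 17))*(-16706 - 86464) - 139417)/(-246655 - 177479) - 87120 = ((118315 - 143*43)*(-103170) - 139417)/(-424134) - 87120 = ((118315 - 6149)*(-103170) - 139417)*(-1/424134) - 87120 = (112166*(-103170) - 139417)*(-1/424134) - 87120 = (-11572166220 - 139417)*(-1/424134) - 87120 = -11572305637*(-1/424134) - 87120 = 11572305637/424134 - 87120 = -25378248443/424134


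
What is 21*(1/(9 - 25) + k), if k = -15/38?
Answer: -2919/304 ≈ -9.6020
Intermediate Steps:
k = -15/38 (k = -15*1/38 = -15/38 ≈ -0.39474)
21*(1/(9 - 25) + k) = 21*(1/(9 - 25) - 15/38) = 21*(1/(-16) - 15/38) = 21*(-1/16 - 15/38) = 21*(-139/304) = -2919/304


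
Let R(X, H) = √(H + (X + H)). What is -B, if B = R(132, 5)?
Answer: -√142 ≈ -11.916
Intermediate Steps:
R(X, H) = √(X + 2*H) (R(X, H) = √(H + (H + X)) = √(X + 2*H))
B = √142 (B = √(132 + 2*5) = √(132 + 10) = √142 ≈ 11.916)
-B = -√142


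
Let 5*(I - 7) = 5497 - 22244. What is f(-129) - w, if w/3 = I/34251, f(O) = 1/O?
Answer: 2098763/7363965 ≈ 0.28500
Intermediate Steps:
I = -16712/5 (I = 7 + (5497 - 22244)/5 = 7 + (⅕)*(-16747) = 7 - 16747/5 = -16712/5 ≈ -3342.4)
w = -16712/57085 (w = 3*(-16712/5/34251) = 3*(-16712/5*1/34251) = 3*(-16712/171255) = -16712/57085 ≈ -0.29276)
f(-129) - w = 1/(-129) - 1*(-16712/57085) = -1/129 + 16712/57085 = 2098763/7363965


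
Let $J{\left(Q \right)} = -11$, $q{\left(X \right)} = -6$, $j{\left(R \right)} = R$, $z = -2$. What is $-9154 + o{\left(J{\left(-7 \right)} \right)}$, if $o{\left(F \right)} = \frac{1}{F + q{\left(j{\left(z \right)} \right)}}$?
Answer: $- \frac{155619}{17} \approx -9154.1$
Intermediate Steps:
$o{\left(F \right)} = \frac{1}{-6 + F}$ ($o{\left(F \right)} = \frac{1}{F - 6} = \frac{1}{-6 + F}$)
$-9154 + o{\left(J{\left(-7 \right)} \right)} = -9154 + \frac{1}{-6 - 11} = -9154 + \frac{1}{-17} = -9154 - \frac{1}{17} = - \frac{155619}{17}$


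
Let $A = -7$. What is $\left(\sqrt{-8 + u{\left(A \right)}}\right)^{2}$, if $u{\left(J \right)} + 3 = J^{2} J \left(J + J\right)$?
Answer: $4791$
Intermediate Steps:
$u{\left(J \right)} = -3 + 2 J^{4}$ ($u{\left(J \right)} = -3 + J^{2} J \left(J + J\right) = -3 + J^{3} \cdot 2 J = -3 + 2 J^{4}$)
$\left(\sqrt{-8 + u{\left(A \right)}}\right)^{2} = \left(\sqrt{-8 - \left(3 - 2 \left(-7\right)^{4}\right)}\right)^{2} = \left(\sqrt{-8 + \left(-3 + 2 \cdot 2401\right)}\right)^{2} = \left(\sqrt{-8 + \left(-3 + 4802\right)}\right)^{2} = \left(\sqrt{-8 + 4799}\right)^{2} = \left(\sqrt{4791}\right)^{2} = 4791$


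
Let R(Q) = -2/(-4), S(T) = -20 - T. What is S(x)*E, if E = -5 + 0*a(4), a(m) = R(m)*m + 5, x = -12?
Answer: 40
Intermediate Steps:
R(Q) = ½ (R(Q) = -2*(-¼) = ½)
a(m) = 5 + m/2 (a(m) = m/2 + 5 = 5 + m/2)
E = -5 (E = -5 + 0*(5 + (½)*4) = -5 + 0*(5 + 2) = -5 + 0*7 = -5 + 0 = -5)
S(x)*E = (-20 - 1*(-12))*(-5) = (-20 + 12)*(-5) = -8*(-5) = 40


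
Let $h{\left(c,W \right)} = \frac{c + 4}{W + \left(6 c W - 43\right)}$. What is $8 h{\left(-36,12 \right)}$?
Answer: $\frac{256}{2623} \approx 0.097598$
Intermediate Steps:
$h{\left(c,W \right)} = \frac{4 + c}{-43 + W + 6 W c}$ ($h{\left(c,W \right)} = \frac{4 + c}{W + \left(6 W c - 43\right)} = \frac{4 + c}{W + \left(-43 + 6 W c\right)} = \frac{4 + c}{-43 + W + 6 W c}$)
$8 h{\left(-36,12 \right)} = 8 \frac{4 - 36}{-43 + 12 + 6 \cdot 12 \left(-36\right)} = 8 \frac{1}{-43 + 12 - 2592} \left(-32\right) = 8 \frac{1}{-2623} \left(-32\right) = 8 \left(\left(- \frac{1}{2623}\right) \left(-32\right)\right) = 8 \cdot \frac{32}{2623} = \frac{256}{2623}$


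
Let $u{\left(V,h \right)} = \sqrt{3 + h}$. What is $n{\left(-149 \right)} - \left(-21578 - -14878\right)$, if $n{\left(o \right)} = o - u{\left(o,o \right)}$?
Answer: $6551 - i \sqrt{146} \approx 6551.0 - 12.083 i$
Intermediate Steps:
$n{\left(o \right)} = o - \sqrt{3 + o}$
$n{\left(-149 \right)} - \left(-21578 - -14878\right) = \left(-149 - \sqrt{3 - 149}\right) - \left(-21578 - -14878\right) = \left(-149 - \sqrt{-146}\right) - \left(-21578 + 14878\right) = \left(-149 - i \sqrt{146}\right) - -6700 = \left(-149 - i \sqrt{146}\right) + 6700 = 6551 - i \sqrt{146}$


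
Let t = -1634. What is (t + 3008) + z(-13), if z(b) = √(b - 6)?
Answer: 1374 + I*√19 ≈ 1374.0 + 4.3589*I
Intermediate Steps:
z(b) = √(-6 + b)
(t + 3008) + z(-13) = (-1634 + 3008) + √(-6 - 13) = 1374 + √(-19) = 1374 + I*√19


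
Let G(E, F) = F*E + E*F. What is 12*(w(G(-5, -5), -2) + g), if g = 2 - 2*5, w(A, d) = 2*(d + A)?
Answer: 1056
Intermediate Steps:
G(E, F) = 2*E*F (G(E, F) = E*F + E*F = 2*E*F)
w(A, d) = 2*A + 2*d (w(A, d) = 2*(A + d) = 2*A + 2*d)
g = -8 (g = 2 - 10 = -8)
12*(w(G(-5, -5), -2) + g) = 12*((2*(2*(-5)*(-5)) + 2*(-2)) - 8) = 12*((2*50 - 4) - 8) = 12*((100 - 4) - 8) = 12*(96 - 8) = 12*88 = 1056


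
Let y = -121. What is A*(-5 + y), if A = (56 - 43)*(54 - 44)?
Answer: -16380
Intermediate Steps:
A = 130 (A = 13*10 = 130)
A*(-5 + y) = 130*(-5 - 121) = 130*(-126) = -16380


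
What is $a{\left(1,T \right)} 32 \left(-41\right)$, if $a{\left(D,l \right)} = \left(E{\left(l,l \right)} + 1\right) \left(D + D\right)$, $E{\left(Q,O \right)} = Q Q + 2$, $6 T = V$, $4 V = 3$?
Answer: $-7913$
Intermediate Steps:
$V = \frac{3}{4}$ ($V = \frac{1}{4} \cdot 3 = \frac{3}{4} \approx 0.75$)
$T = \frac{1}{8}$ ($T = \frac{1}{6} \cdot \frac{3}{4} = \frac{1}{8} \approx 0.125$)
$E{\left(Q,O \right)} = 2 + Q^{2}$ ($E{\left(Q,O \right)} = Q^{2} + 2 = 2 + Q^{2}$)
$a{\left(D,l \right)} = 2 D \left(3 + l^{2}\right)$ ($a{\left(D,l \right)} = \left(\left(2 + l^{2}\right) + 1\right) \left(D + D\right) = \left(3 + l^{2}\right) 2 D = 2 D \left(3 + l^{2}\right)$)
$a{\left(1,T \right)} 32 \left(-41\right) = 2 \cdot 1 \left(3 + \left(\frac{1}{8}\right)^{2}\right) 32 \left(-41\right) = 2 \cdot 1 \left(3 + \frac{1}{64}\right) 32 \left(-41\right) = 2 \cdot 1 \cdot \frac{193}{64} \cdot 32 \left(-41\right) = \frac{193}{32} \cdot 32 \left(-41\right) = 193 \left(-41\right) = -7913$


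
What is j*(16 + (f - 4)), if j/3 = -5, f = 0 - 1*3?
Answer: -135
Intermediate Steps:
f = -3 (f = 0 - 3 = -3)
j = -15 (j = 3*(-5) = -15)
j*(16 + (f - 4)) = -15*(16 + (-3 - 4)) = -15*(16 - 7) = -15*9 = -135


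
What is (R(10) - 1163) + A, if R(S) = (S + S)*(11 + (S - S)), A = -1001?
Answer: -1944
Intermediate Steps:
R(S) = 22*S (R(S) = (2*S)*(11 + 0) = (2*S)*11 = 22*S)
(R(10) - 1163) + A = (22*10 - 1163) - 1001 = (220 - 1163) - 1001 = -943 - 1001 = -1944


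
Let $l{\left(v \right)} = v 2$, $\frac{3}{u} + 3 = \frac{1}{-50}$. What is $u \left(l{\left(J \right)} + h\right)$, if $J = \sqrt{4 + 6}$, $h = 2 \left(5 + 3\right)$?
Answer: $- \frac{2400}{151} - \frac{300 \sqrt{10}}{151} \approx -22.177$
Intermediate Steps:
$u = - \frac{150}{151}$ ($u = \frac{3}{-3 + \frac{1}{-50}} = \frac{3}{-3 - \frac{1}{50}} = \frac{3}{- \frac{151}{50}} = 3 \left(- \frac{50}{151}\right) = - \frac{150}{151} \approx -0.99338$)
$h = 16$ ($h = 2 \cdot 8 = 16$)
$J = \sqrt{10} \approx 3.1623$
$l{\left(v \right)} = 2 v$
$u \left(l{\left(J \right)} + h\right) = - \frac{150 \left(2 \sqrt{10} + 16\right)}{151} = - \frac{150 \left(16 + 2 \sqrt{10}\right)}{151} = - \frac{2400}{151} - \frac{300 \sqrt{10}}{151}$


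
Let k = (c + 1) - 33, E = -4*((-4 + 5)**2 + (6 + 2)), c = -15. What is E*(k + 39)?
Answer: 288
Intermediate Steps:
E = -36 (E = -4*(1**2 + 8) = -4*(1 + 8) = -4*9 = -36)
k = -47 (k = (-15 + 1) - 33 = -14 - 33 = -47)
E*(k + 39) = -36*(-47 + 39) = -36*(-8) = 288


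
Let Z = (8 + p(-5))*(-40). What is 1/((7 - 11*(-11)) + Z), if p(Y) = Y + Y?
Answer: 1/208 ≈ 0.0048077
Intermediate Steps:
p(Y) = 2*Y
Z = 80 (Z = (8 + 2*(-5))*(-40) = (8 - 10)*(-40) = -2*(-40) = 80)
1/((7 - 11*(-11)) + Z) = 1/((7 - 11*(-11)) + 80) = 1/((7 + 121) + 80) = 1/(128 + 80) = 1/208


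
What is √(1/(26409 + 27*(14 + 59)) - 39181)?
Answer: I*√7889333347005/14190 ≈ 197.94*I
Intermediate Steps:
√(1/(26409 + 27*(14 + 59)) - 39181) = √(1/(26409 + 27*73) - 39181) = √(1/(26409 + 1971) - 39181) = √(1/28380 - 39181) = √(-1111956779/28380) = I*√7889333347005/14190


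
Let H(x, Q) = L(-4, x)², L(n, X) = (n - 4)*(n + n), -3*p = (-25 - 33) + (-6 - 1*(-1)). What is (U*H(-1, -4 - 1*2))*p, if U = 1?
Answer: 86016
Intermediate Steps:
p = 21 (p = -((-25 - 33) + (-6 - 1*(-1)))/3 = -(-58 + (-6 + 1))/3 = -(-58 - 5)/3 = -⅓*(-63) = 21)
L(n, X) = 2*n*(-4 + n) (L(n, X) = (-4 + n)*(2*n) = 2*n*(-4 + n))
H(x, Q) = 4096 (H(x, Q) = (2*(-4)*(-4 - 4))² = (2*(-4)*(-8))² = 64² = 4096)
(U*H(-1, -4 - 1*2))*p = (1*4096)*21 = 4096*21 = 86016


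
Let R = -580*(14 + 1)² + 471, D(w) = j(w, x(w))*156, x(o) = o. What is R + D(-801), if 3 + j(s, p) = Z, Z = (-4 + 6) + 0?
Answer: -130185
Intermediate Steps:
Z = 2 (Z = 2 + 0 = 2)
j(s, p) = -1 (j(s, p) = -3 + 2 = -1)
D(w) = -156 (D(w) = -1*156 = -156)
R = -130029 (R = -580*15² + 471 = -580*225 + 471 = -130500 + 471 = -130029)
R + D(-801) = -130029 - 156 = -130185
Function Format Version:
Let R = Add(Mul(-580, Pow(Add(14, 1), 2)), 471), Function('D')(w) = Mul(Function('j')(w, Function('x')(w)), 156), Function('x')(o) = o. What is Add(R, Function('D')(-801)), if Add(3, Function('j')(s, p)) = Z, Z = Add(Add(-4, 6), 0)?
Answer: -130185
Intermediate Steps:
Z = 2 (Z = Add(2, 0) = 2)
Function('j')(s, p) = -1 (Function('j')(s, p) = Add(-3, 2) = -1)
Function('D')(w) = -156 (Function('D')(w) = Mul(-1, 156) = -156)
R = -130029 (R = Add(Mul(-580, Pow(15, 2)), 471) = Add(Mul(-580, 225), 471) = Add(-130500, 471) = -130029)
Add(R, Function('D')(-801)) = Add(-130029, -156) = -130185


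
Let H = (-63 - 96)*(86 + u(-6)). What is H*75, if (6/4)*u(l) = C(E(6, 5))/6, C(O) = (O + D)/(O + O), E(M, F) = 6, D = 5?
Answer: -12321175/12 ≈ -1.0268e+6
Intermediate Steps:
C(O) = (5 + O)/(2*O) (C(O) = (O + 5)/(O + O) = (5 + O)/((2*O)) = (5 + O)*(1/(2*O)) = (5 + O)/(2*O))
u(l) = 11/108 (u(l) = 2*(((1/2)*(5 + 6)/6)/6)/3 = 2*(((1/2)*(1/6)*11)*(1/6))/3 = 2*((11/12)*(1/6))/3 = (2/3)*(11/72) = 11/108)
H = -492847/36 (H = (-63 - 96)*(86 + 11/108) = -159*9299/108 = -492847/36 ≈ -13690.)
H*75 = -492847/36*75 = -12321175/12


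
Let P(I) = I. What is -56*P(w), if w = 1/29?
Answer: -56/29 ≈ -1.9310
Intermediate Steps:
w = 1/29 ≈ 0.034483
-56*P(w) = -56*1/29 = -56/29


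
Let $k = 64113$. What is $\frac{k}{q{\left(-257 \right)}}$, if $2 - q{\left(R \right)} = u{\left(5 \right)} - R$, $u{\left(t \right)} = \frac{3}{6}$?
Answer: $- \frac{18318}{73} \approx -250.93$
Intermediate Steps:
$u{\left(t \right)} = \frac{1}{2}$ ($u{\left(t \right)} = 3 \cdot \frac{1}{6} = \frac{1}{2}$)
$q{\left(R \right)} = \frac{3}{2} + R$ ($q{\left(R \right)} = 2 - \left(\frac{1}{2} - R\right) = 2 + \left(- \frac{1}{2} + R\right) = \frac{3}{2} + R$)
$\frac{k}{q{\left(-257 \right)}} = \frac{64113}{\frac{3}{2} - 257} = \frac{64113}{- \frac{511}{2}} = 64113 \left(- \frac{2}{511}\right) = - \frac{18318}{73}$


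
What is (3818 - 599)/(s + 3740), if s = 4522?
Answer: 1073/2754 ≈ 0.38962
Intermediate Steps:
(3818 - 599)/(s + 3740) = (3818 - 599)/(4522 + 3740) = 3219/8262 = 3219*(1/8262) = 1073/2754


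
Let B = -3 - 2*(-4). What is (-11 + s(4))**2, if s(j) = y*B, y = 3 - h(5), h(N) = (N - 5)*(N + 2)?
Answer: 16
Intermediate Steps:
B = 5 (B = -3 + 8 = 5)
h(N) = (-5 + N)*(2 + N)
y = 3 (y = 3 - (-10 + 5**2 - 3*5) = 3 - (-10 + 25 - 15) = 3 - 1*0 = 3 + 0 = 3)
s(j) = 15 (s(j) = 3*5 = 15)
(-11 + s(4))**2 = (-11 + 15)**2 = 4**2 = 16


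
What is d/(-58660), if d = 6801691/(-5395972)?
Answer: 6801691/316527717520 ≈ 2.1488e-5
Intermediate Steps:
d = -6801691/5395972 (d = 6801691*(-1/5395972) = -6801691/5395972 ≈ -1.2605)
d/(-58660) = -6801691/5395972/(-58660) = -6801691/5395972*(-1/58660) = 6801691/316527717520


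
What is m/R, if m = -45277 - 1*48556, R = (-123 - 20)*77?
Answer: 93833/11011 ≈ 8.5217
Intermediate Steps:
R = -11011 (R = -143*77 = -11011)
m = -93833 (m = -45277 - 48556 = -93833)
m/R = -93833/(-11011) = -93833*(-1/11011) = 93833/11011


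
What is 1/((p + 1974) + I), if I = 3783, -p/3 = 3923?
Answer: -1/6012 ≈ -0.00016633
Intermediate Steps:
p = -11769 (p = -3*3923 = -11769)
1/((p + 1974) + I) = 1/((-11769 + 1974) + 3783) = 1/(-9795 + 3783) = 1/(-6012) = -1/6012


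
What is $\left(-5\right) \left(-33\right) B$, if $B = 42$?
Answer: $6930$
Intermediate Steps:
$\left(-5\right) \left(-33\right) B = \left(-5\right) \left(-33\right) 42 = 165 \cdot 42 = 6930$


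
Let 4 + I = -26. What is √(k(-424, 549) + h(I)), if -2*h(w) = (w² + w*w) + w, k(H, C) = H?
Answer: I*√1309 ≈ 36.18*I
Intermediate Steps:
I = -30 (I = -4 - 26 = -30)
h(w) = -w² - w/2 (h(w) = -((w² + w*w) + w)/2 = -((w² + w²) + w)/2 = -(2*w² + w)/2 = -(w + 2*w²)/2 = -w² - w/2)
√(k(-424, 549) + h(I)) = √(-424 - 1*(-30)*(½ - 30)) = √(-424 - 1*(-30)*(-59/2)) = √(-424 - 885) = √(-1309) = I*√1309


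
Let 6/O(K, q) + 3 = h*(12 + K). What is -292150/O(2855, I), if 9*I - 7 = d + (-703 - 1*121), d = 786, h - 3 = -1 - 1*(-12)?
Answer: -5862720125/3 ≈ -1.9542e+9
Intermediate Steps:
h = 14 (h = 3 + (-1 - 1*(-12)) = 3 + (-1 + 12) = 3 + 11 = 14)
I = -31/9 (I = 7/9 + (786 + (-703 - 1*121))/9 = 7/9 + (786 + (-703 - 121))/9 = 7/9 + (786 - 824)/9 = 7/9 + (⅑)*(-38) = 7/9 - 38/9 = -31/9 ≈ -3.4444)
O(K, q) = 6/(165 + 14*K) (O(K, q) = 6/(-3 + 14*(12 + K)) = 6/(-3 + (168 + 14*K)) = 6/(165 + 14*K))
-292150/O(2855, I) = -292150/(6/(165 + 14*2855)) = -292150/(6/(165 + 39970)) = -292150/(6/40135) = -292150/(6*(1/40135)) = -292150/6/40135 = -292150*40135/6 = -5862720125/3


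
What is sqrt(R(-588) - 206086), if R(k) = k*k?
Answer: sqrt(139658) ≈ 373.71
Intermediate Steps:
R(k) = k**2
sqrt(R(-588) - 206086) = sqrt((-588)**2 - 206086) = sqrt(345744 - 206086) = sqrt(139658)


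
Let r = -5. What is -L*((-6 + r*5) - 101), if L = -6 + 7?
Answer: 132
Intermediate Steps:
L = 1
-L*((-6 + r*5) - 101) = -((-6 - 5*5) - 101) = -((-6 - 25) - 101) = -(-31 - 101) = -(-132) = -1*(-132) = 132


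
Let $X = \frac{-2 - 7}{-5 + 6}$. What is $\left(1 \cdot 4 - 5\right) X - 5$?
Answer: $4$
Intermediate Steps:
$X = -9$ ($X = - \frac{9}{1} = \left(-9\right) 1 = -9$)
$\left(1 \cdot 4 - 5\right) X - 5 = \left(1 \cdot 4 - 5\right) \left(-9\right) - 5 = \left(4 - 5\right) \left(-9\right) - 5 = \left(-1\right) \left(-9\right) - 5 = 9 - 5 = 4$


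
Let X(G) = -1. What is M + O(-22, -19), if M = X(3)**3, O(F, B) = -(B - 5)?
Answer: 23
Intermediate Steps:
O(F, B) = 5 - B (O(F, B) = -(-5 + B) = 5 - B)
M = -1 (M = (-1)**3 = -1)
M + O(-22, -19) = -1 + (5 - 1*(-19)) = -1 + (5 + 19) = -1 + 24 = 23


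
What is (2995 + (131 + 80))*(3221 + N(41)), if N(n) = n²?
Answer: 15715812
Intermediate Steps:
(2995 + (131 + 80))*(3221 + N(41)) = (2995 + (131 + 80))*(3221 + 41²) = (2995 + 211)*(3221 + 1681) = 3206*4902 = 15715812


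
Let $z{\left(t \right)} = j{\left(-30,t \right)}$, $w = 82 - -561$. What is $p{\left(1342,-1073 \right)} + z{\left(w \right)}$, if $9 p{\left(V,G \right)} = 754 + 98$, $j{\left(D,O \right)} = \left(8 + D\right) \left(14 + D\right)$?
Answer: $\frac{1340}{3} \approx 446.67$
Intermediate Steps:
$p{\left(V,G \right)} = \frac{284}{3}$ ($p{\left(V,G \right)} = \frac{754 + 98}{9} = \frac{1}{9} \cdot 852 = \frac{284}{3}$)
$w = 643$ ($w = 82 + 561 = 643$)
$z{\left(t \right)} = 352$ ($z{\left(t \right)} = 112 + \left(-30\right)^{2} + 22 \left(-30\right) = 112 + 900 - 660 = 352$)
$p{\left(1342,-1073 \right)} + z{\left(w \right)} = \frac{284}{3} + 352 = \frac{1340}{3}$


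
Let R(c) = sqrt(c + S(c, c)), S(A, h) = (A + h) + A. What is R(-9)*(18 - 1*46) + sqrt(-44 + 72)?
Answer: -168*I + 2*sqrt(7) ≈ 5.2915 - 168.0*I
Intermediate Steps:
S(A, h) = h + 2*A
R(c) = 2*sqrt(c) (R(c) = sqrt(c + (c + 2*c)) = sqrt(c + 3*c) = sqrt(4*c) = 2*sqrt(c))
R(-9)*(18 - 1*46) + sqrt(-44 + 72) = (2*sqrt(-9))*(18 - 1*46) + sqrt(-44 + 72) = (2*(3*I))*(18 - 46) + sqrt(28) = (6*I)*(-28) + 2*sqrt(7) = -168*I + 2*sqrt(7)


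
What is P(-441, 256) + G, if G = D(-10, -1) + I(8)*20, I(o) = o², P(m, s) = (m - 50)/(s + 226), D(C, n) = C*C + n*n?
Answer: 665151/482 ≈ 1380.0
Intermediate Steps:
D(C, n) = C² + n²
P(m, s) = (-50 + m)/(226 + s)
G = 1381 (G = ((-10)² + (-1)²) + 8²*20 = (100 + 1) + 64*20 = 101 + 1280 = 1381)
P(-441, 256) + G = (-50 - 441)/(226 + 256) + 1381 = -491/482 + 1381 = 665151/482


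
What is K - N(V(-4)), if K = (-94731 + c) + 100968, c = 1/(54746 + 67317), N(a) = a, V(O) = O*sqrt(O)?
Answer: 761306932/122063 + 8*I ≈ 6237.0 + 8.0*I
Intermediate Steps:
V(O) = O**(3/2)
c = 1/122063 ≈ 8.1925e-6
K = 761306932/122063 (K = (-94731 + 1/122063) + 100968 = -11563150052/122063 + 100968 = 761306932/122063 ≈ 6237.0)
K - N(V(-4)) = 761306932/122063 - (-4)**(3/2) = 761306932/122063 - (-8)*I = 761306932/122063 + 8*I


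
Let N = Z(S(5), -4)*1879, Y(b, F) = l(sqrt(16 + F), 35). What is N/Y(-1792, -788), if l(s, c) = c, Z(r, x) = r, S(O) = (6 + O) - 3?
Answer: 15032/35 ≈ 429.49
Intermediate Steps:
S(O) = 3 + O
Y(b, F) = 35
N = 15032 (N = (3 + 5)*1879 = 8*1879 = 15032)
N/Y(-1792, -788) = 15032/35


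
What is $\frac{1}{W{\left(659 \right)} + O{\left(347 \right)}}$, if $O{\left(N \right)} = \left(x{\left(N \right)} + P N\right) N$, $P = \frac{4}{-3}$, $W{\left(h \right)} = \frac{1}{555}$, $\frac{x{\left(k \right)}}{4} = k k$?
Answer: $\frac{555}{92666766401} \approx 5.9892 \cdot 10^{-9}$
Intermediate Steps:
$x{\left(k \right)} = 4 k^{2}$ ($x{\left(k \right)} = 4 k k = 4 k^{2}$)
$W{\left(h \right)} = \frac{1}{555}$
$P = - \frac{4}{3}$ ($P = 4 \left(- \frac{1}{3}\right) = - \frac{4}{3} \approx -1.3333$)
$O{\left(N \right)} = N \left(4 N^{2} - \frac{4 N}{3}\right)$ ($O{\left(N \right)} = \left(4 N^{2} - \frac{4 N}{3}\right) N = N \left(4 N^{2} - \frac{4 N}{3}\right)$)
$\frac{1}{W{\left(659 \right)} + O{\left(347 \right)}} = \frac{1}{\frac{1}{555} + 347^{2} \left(- \frac{4}{3} + 4 \cdot 347\right)} = \frac{1}{\frac{1}{555} + 120409 \left(- \frac{4}{3} + 1388\right)} = \frac{1}{\frac{1}{555} + 120409 \cdot \frac{4160}{3}} = \frac{1}{\frac{1}{555} + \frac{500901440}{3}} = \frac{1}{\frac{92666766401}{555}} = \frac{555}{92666766401}$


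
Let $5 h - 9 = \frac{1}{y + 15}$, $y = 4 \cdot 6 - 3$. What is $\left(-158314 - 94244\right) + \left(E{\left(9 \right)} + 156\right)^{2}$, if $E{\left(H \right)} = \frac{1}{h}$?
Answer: $- \frac{963506574}{4225} \approx -2.2805 \cdot 10^{5}$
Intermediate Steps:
$y = 21$ ($y = 24 - 3 = 21$)
$h = \frac{65}{36}$ ($h = \frac{9}{5} + \frac{1}{5 \left(21 + 15\right)} = \frac{9}{5} + \frac{1}{5 \cdot 36} = \frac{9}{5} + \frac{1}{5} \cdot \frac{1}{36} = \frac{9}{5} + \frac{1}{180} = \frac{65}{36} \approx 1.8056$)
$E{\left(H \right)} = \frac{36}{65}$ ($E{\left(H \right)} = \frac{1}{\frac{65}{36}} = \frac{36}{65}$)
$\left(-158314 - 94244\right) + \left(E{\left(9 \right)} + 156\right)^{2} = \left(-158314 - 94244\right) + \left(\frac{36}{65} + 156\right)^{2} = -252558 + \left(\frac{10176}{65}\right)^{2} = -252558 + \frac{103550976}{4225} = - \frac{963506574}{4225}$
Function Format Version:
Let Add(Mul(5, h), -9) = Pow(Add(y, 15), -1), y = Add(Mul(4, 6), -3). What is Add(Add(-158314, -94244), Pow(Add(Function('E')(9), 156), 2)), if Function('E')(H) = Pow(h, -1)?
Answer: Rational(-963506574, 4225) ≈ -2.2805e+5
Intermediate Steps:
y = 21 (y = Add(24, -3) = 21)
h = Rational(65, 36) (h = Add(Rational(9, 5), Mul(Rational(1, 5), Pow(Add(21, 15), -1))) = Add(Rational(9, 5), Mul(Rational(1, 5), Pow(36, -1))) = Add(Rational(9, 5), Mul(Rational(1, 5), Rational(1, 36))) = Add(Rational(9, 5), Rational(1, 180)) = Rational(65, 36) ≈ 1.8056)
Function('E')(H) = Rational(36, 65) (Function('E')(H) = Pow(Rational(65, 36), -1) = Rational(36, 65))
Add(Add(-158314, -94244), Pow(Add(Function('E')(9), 156), 2)) = Add(Add(-158314, -94244), Pow(Add(Rational(36, 65), 156), 2)) = Add(-252558, Pow(Rational(10176, 65), 2)) = Add(-252558, Rational(103550976, 4225)) = Rational(-963506574, 4225)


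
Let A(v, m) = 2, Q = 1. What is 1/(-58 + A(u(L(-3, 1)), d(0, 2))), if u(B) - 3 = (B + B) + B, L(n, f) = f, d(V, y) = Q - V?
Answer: -1/56 ≈ -0.017857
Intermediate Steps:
d(V, y) = 1 - V
u(B) = 3 + 3*B (u(B) = 3 + ((B + B) + B) = 3 + (2*B + B) = 3 + 3*B)
1/(-58 + A(u(L(-3, 1)), d(0, 2))) = 1/(-58 + 2) = 1/(-56) = -1/56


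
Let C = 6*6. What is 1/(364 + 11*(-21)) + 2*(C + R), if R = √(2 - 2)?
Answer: 9577/133 ≈ 72.008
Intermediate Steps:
R = 0 (R = √0 = 0)
C = 36
1/(364 + 11*(-21)) + 2*(C + R) = 1/(364 + 11*(-21)) + 2*(36 + 0) = 1/(364 - 231) + 2*36 = 1/133 + 72 = 9577/133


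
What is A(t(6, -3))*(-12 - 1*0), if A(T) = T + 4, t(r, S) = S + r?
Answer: -84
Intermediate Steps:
A(T) = 4 + T
A(t(6, -3))*(-12 - 1*0) = (4 + (-3 + 6))*(-12 - 1*0) = (4 + 3)*(-12 + 0) = 7*(-12) = -84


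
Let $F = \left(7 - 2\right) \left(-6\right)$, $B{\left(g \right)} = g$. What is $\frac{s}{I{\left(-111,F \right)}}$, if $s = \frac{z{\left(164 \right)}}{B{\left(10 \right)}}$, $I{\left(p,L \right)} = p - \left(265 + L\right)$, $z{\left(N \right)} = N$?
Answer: $- \frac{41}{865} \approx -0.047399$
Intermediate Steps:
$F = -30$ ($F = 5 \left(-6\right) = -30$)
$I{\left(p,L \right)} = -265 + p - L$
$s = \frac{82}{5}$ ($s = \frac{164}{10} = 164 \cdot \frac{1}{10} = \frac{82}{5} \approx 16.4$)
$\frac{s}{I{\left(-111,F \right)}} = \frac{82}{5 \left(-265 - 111 - -30\right)} = \frac{82}{5 \left(-265 - 111 + 30\right)} = \frac{82}{5 \left(-346\right)} = \frac{82}{5} \left(- \frac{1}{346}\right) = - \frac{41}{865}$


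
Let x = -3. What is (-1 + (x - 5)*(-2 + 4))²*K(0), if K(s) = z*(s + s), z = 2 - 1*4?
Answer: 0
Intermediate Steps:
z = -2 (z = 2 - 4 = -2)
K(s) = -4*s (K(s) = -2*(s + s) = -4*s)
(-1 + (x - 5)*(-2 + 4))²*K(0) = (-1 + (-3 - 5)*(-2 + 4))²*(-4*0) = (-1 - 8*2)²*0 = (-1 - 16)²*0 = (-17)²*0 = 289*0 = 0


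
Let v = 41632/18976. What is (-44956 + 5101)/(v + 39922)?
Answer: -23634015/23675047 ≈ -0.99827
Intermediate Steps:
v = 1301/593 (v = 41632*(1/18976) = 1301/593 ≈ 2.1939)
(-44956 + 5101)/(v + 39922) = (-44956 + 5101)/(1301/593 + 39922) = -39855/23675047/593 = -39855*593/23675047 = -23634015/23675047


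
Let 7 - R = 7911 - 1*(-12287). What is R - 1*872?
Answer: -21063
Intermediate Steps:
R = -20191 (R = 7 - (7911 - 1*(-12287)) = 7 - (7911 + 12287) = 7 - 1*20198 = 7 - 20198 = -20191)
R - 1*872 = -20191 - 1*872 = -20191 - 872 = -21063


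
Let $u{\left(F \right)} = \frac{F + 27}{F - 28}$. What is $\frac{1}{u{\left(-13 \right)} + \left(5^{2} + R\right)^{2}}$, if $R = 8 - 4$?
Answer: $\frac{41}{34467} \approx 0.0011895$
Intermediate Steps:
$R = 4$ ($R = 8 - 4 = 4$)
$u{\left(F \right)} = \frac{27 + F}{-28 + F}$
$\frac{1}{u{\left(-13 \right)} + \left(5^{2} + R\right)^{2}} = \frac{1}{\frac{27 - 13}{-28 - 13} + \left(5^{2} + 4\right)^{2}} = \frac{1}{\frac{1}{-41} \cdot 14 + \left(25 + 4\right)^{2}} = \frac{1}{\left(- \frac{1}{41}\right) 14 + 29^{2}} = \frac{1}{- \frac{14}{41} + 841} = \frac{1}{\frac{34467}{41}} = \frac{41}{34467}$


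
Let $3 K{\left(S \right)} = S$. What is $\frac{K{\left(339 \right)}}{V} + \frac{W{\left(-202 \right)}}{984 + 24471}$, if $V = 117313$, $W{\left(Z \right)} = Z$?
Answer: $- \frac{20820811}{2986202415} \approx -0.0069723$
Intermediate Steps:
$K{\left(S \right)} = \frac{S}{3}$
$\frac{K{\left(339 \right)}}{V} + \frac{W{\left(-202 \right)}}{984 + 24471} = \frac{\frac{1}{3} \cdot 339}{117313} - \frac{202}{984 + 24471} = 113 \cdot \frac{1}{117313} - \frac{202}{25455} = \frac{113}{117313} - \frac{202}{25455} = - \frac{20820811}{2986202415}$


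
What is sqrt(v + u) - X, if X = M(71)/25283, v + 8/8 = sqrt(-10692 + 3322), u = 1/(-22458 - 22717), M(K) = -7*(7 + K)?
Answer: 546/25283 + sqrt(-81633032 + 81631225*I*sqrt(7370))/9035 ≈ 6.5352 + 6.5899*I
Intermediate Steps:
M(K) = -49 - 7*K
u = -1/45175 (u = 1/(-45175) = -1/45175 ≈ -2.2136e-5)
v = -1 + I*sqrt(7370) (v = -1 + sqrt(-10692 + 3322) = -1 + sqrt(-7370) = -1 + I*sqrt(7370) ≈ -1.0 + 85.849*I)
X = -546/25283 (X = (-49 - 7*71)/25283 = (-49 - 497)*(1/25283) = -546*1/25283 = -546/25283 ≈ -0.021596)
sqrt(v + u) - X = sqrt((-1 + I*sqrt(7370)) - 1/45175) - 1*(-546/25283) = sqrt(-45176/45175 + I*sqrt(7370)) + 546/25283 = 546/25283 + sqrt(-45176/45175 + I*sqrt(7370))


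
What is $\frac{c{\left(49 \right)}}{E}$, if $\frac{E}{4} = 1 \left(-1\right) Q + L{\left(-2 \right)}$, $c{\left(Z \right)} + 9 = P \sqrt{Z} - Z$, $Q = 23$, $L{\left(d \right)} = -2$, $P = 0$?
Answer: $\frac{29}{50} \approx 0.58$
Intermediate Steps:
$c{\left(Z \right)} = -9 - Z$ ($c{\left(Z \right)} = -9 + \left(0 \sqrt{Z} - Z\right) = -9 + \left(0 - Z\right) = -9 - Z$)
$E = -100$ ($E = 4 \left(1 \left(-1\right) 23 - 2\right) = 4 \left(\left(-1\right) 23 - 2\right) = 4 \left(-23 - 2\right) = 4 \left(-25\right) = -100$)
$\frac{c{\left(49 \right)}}{E} = \frac{-9 - 49}{-100} = \left(-9 - 49\right) \left(- \frac{1}{100}\right) = \left(-58\right) \left(- \frac{1}{100}\right) = \frac{29}{50}$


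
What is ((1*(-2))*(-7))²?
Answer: 196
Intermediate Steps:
((1*(-2))*(-7))² = (-2*(-7))² = 14² = 196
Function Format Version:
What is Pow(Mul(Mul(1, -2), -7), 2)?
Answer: 196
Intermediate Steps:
Pow(Mul(Mul(1, -2), -7), 2) = Pow(Mul(-2, -7), 2) = Pow(14, 2) = 196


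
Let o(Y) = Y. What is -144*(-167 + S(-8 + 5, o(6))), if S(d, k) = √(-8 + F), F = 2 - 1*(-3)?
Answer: 24048 - 144*I*√3 ≈ 24048.0 - 249.42*I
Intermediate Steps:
F = 5 (F = 2 + 3 = 5)
S(d, k) = I*√3 (S(d, k) = √(-8 + 5) = √(-3) = I*√3)
-144*(-167 + S(-8 + 5, o(6))) = -144*(-167 + I*√3) = 24048 - 144*I*√3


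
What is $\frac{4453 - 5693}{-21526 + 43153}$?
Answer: $- \frac{1240}{21627} \approx -0.057336$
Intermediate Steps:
$\frac{4453 - 5693}{-21526 + 43153} = - \frac{1240}{21627}$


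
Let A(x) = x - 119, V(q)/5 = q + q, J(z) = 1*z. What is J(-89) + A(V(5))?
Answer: -158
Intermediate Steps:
J(z) = z
V(q) = 10*q (V(q) = 5*(q + q) = 5*(2*q) = 10*q)
A(x) = -119 + x
J(-89) + A(V(5)) = -89 + (-119 + 10*5) = -89 + (-119 + 50) = -89 - 69 = -158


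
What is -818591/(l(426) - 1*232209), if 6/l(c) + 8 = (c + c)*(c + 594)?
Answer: 355690886956/100898525841 ≈ 3.5252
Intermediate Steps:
l(c) = 6/(-8 + 2*c*(594 + c)) (l(c) = 6/(-8 + (c + c)*(c + 594)) = 6/(-8 + (2*c)*(594 + c)) = 6/(-8 + 2*c*(594 + c)))
-818591/(l(426) - 1*232209) = -818591/(3/(-4 + 426² + 594*426) - 1*232209) = -818591/(3/(-4 + 181476 + 253044) - 232209) = -818591/(3/434516 - 232209) = -818591/(-100898525841/434516) = -818591*(-434516/100898525841) = 355690886956/100898525841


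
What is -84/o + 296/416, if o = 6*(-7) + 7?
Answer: 809/260 ≈ 3.1115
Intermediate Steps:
o = -35 (o = -42 + 7 = -35)
-84/o + 296/416 = -84/(-35) + 296/416 = -84*(-1/35) + 296*(1/416) = 12/5 + 37/52 = 809/260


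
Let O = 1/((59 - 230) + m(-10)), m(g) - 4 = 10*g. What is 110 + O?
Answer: 29369/267 ≈ 110.00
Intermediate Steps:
m(g) = 4 + 10*g
O = -1/267 (O = 1/((59 - 230) + (4 + 10*(-10))) = 1/(-171 + (4 - 100)) = 1/(-171 - 96) = 1/(-267) = -1/267 ≈ -0.0037453)
110 + O = 110 - 1/267 = 29369/267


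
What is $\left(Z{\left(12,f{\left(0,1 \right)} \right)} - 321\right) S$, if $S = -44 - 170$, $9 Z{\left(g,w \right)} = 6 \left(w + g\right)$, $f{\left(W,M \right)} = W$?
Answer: $66982$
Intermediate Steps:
$Z{\left(g,w \right)} = \frac{2 g}{3} + \frac{2 w}{3}$ ($Z{\left(g,w \right)} = \frac{6 \left(w + g\right)}{9} = \frac{6 \left(g + w\right)}{9} = \frac{6 g + 6 w}{9} = \frac{2 g}{3} + \frac{2 w}{3}$)
$S = -214$
$\left(Z{\left(12,f{\left(0,1 \right)} \right)} - 321\right) S = \left(\left(\frac{2}{3} \cdot 12 + \frac{2}{3} \cdot 0\right) - 321\right) \left(-214\right) = \left(\left(8 + 0\right) - 321\right) \left(-214\right) = \left(8 - 321\right) \left(-214\right) = \left(-313\right) \left(-214\right) = 66982$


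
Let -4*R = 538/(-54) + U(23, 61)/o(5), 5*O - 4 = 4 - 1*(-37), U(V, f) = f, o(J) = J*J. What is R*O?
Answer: 2539/150 ≈ 16.927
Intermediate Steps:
o(J) = J²
O = 9 (O = ⅘ + (4 - 1*(-37))/5 = ⅘ + (4 + 37)/5 = ⅘ + (⅕)*41 = ⅘ + 41/5 = 9)
R = 2539/1350 (R = -(538/(-54) + 61/(5²))/4 = -(538*(-1/54) + 61/25)/4 = -(-269/27 + 61*(1/25))/4 = -(-269/27 + 61/25)/4 = -¼*(-5078/675) = 2539/1350 ≈ 1.8807)
R*O = (2539/1350)*9 = 2539/150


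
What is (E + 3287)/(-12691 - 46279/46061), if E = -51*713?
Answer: 761756818/292303215 ≈ 2.6060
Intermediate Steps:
E = -36363
(E + 3287)/(-12691 - 46279/46061) = (-36363 + 3287)/(-12691 - 46279/46061) = -33076/(-12691 - 46279*1/46061) = -33076/(-12691 - 46279/46061) = -33076/(-584606430/46061) = -33076*(-46061/584606430) = 761756818/292303215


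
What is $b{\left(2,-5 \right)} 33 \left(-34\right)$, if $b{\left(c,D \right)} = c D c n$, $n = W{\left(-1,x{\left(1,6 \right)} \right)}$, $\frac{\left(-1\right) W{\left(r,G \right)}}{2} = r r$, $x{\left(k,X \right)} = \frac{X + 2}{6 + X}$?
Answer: $-44880$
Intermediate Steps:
$x{\left(k,X \right)} = \frac{2 + X}{6 + X}$
$W{\left(r,G \right)} = - 2 r^{2}$ ($W{\left(r,G \right)} = - 2 r r = - 2 r^{2}$)
$n = -2$ ($n = - 2 \left(-1\right)^{2} = \left(-2\right) 1 = -2$)
$b{\left(c,D \right)} = - 2 D c^{2}$ ($b{\left(c,D \right)} = c D c \left(-2\right) = D c^{2} \left(-2\right) = - 2 D c^{2}$)
$b{\left(2,-5 \right)} 33 \left(-34\right) = \left(-2\right) \left(-5\right) 2^{2} \cdot 33 \left(-34\right) = \left(-2\right) \left(-5\right) 4 \cdot 33 \left(-34\right) = 40 \cdot 33 \left(-34\right) = 1320 \left(-34\right) = -44880$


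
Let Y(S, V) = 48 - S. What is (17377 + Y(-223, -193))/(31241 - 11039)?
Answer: 8824/10101 ≈ 0.87358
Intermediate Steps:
(17377 + Y(-223, -193))/(31241 - 11039) = (17377 + (48 - 1*(-223)))/(31241 - 11039) = (17377 + (48 + 223))/20202 = (17377 + 271)*(1/20202) = 17648*(1/20202) = 8824/10101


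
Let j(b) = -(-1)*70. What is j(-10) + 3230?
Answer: 3300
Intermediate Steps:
j(b) = 70 (j(b) = -1*(-70) = 70)
j(-10) + 3230 = 70 + 3230 = 3300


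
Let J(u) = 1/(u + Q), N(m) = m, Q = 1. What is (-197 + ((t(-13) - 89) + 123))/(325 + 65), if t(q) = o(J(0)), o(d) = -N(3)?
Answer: -83/195 ≈ -0.42564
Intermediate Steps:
J(u) = 1/(1 + u) (J(u) = 1/(u + 1) = 1/(1 + u))
o(d) = -3 (o(d) = -1*3 = -3)
t(q) = -3
(-197 + ((t(-13) - 89) + 123))/(325 + 65) = (-197 + ((-3 - 89) + 123))/(325 + 65) = (-197 + (-92 + 123))/390 = (-197 + 31)*(1/390) = -166*1/390 = -83/195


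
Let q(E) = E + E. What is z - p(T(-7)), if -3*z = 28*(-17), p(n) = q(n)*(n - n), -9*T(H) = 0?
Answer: 476/3 ≈ 158.67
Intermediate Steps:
q(E) = 2*E
T(H) = 0 (T(H) = -1/9*0 = 0)
p(n) = 0 (p(n) = (2*n)*(n - n) = (2*n)*0 = 0)
z = 476/3 (z = -28*(-17)/3 = -1/3*(-476) = 476/3 ≈ 158.67)
z - p(T(-7)) = 476/3 - 1*0 = 476/3 + 0 = 476/3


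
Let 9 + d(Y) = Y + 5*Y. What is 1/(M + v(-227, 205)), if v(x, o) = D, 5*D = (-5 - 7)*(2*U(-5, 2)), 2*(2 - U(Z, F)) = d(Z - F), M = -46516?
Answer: -1/46648 ≈ -2.1437e-5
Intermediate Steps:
d(Y) = -9 + 6*Y (d(Y) = -9 + (Y + 5*Y) = -9 + 6*Y)
U(Z, F) = 13/2 - 3*Z + 3*F (U(Z, F) = 2 - (-9 + 6*(Z - F))/2 = 2 - (-9 + (-6*F + 6*Z))/2 = 2 - (-9 - 6*F + 6*Z)/2 = 2 + (9/2 - 3*Z + 3*F) = 13/2 - 3*Z + 3*F)
D = -132 (D = ((-5 - 7)*(2*(13/2 - 3*(-5) + 3*2)))/5 = (-24*(13/2 + 15 + 6))/5 = (-24*55/2)/5 = (-12*55)/5 = (⅕)*(-660) = -132)
v(x, o) = -132
1/(M + v(-227, 205)) = 1/(-46516 - 132) = 1/(-46648) = -1/46648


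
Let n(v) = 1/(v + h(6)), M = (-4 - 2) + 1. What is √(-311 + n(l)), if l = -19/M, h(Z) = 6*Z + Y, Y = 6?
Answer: I*√16308006/229 ≈ 17.635*I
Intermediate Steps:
M = -5 (M = -6 + 1 = -5)
h(Z) = 6 + 6*Z (h(Z) = 6*Z + 6 = 6 + 6*Z)
l = 19/5 (l = -19/(-5) = -19*(-⅕) = 19/5 ≈ 3.8000)
n(v) = 1/(42 + v) (n(v) = 1/(v + (6 + 6*6)) = 1/(v + (6 + 36)) = 1/(v + 42) = 1/(42 + v))
√(-311 + n(l)) = √(-311 + 1/(42 + 19/5)) = √(-311 + 1/(229/5)) = √(-311 + 5/229) = √(-71214/229) = I*√16308006/229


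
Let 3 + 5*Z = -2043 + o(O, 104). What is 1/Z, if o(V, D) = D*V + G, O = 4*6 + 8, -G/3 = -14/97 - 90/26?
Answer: 6305/1630243 ≈ 0.0038675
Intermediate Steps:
G = 13641/1261 (G = -3*(-14/97 - 90/26) = -3*(-14*1/97 - 90*1/26) = -3*(-14/97 - 45/13) = -3*(-4547/1261) = 13641/1261 ≈ 10.818)
O = 32 (O = 24 + 8 = 32)
o(V, D) = 13641/1261 + D*V (o(V, D) = D*V + 13641/1261 = 13641/1261 + D*V)
Z = 1630243/6305 (Z = -⅗ + (-2043 + (13641/1261 + 104*32))/5 = -⅗ + (-2043 + (13641/1261 + 3328))/5 = -⅗ + (-2043 + 4210249/1261)/5 = -⅗ + (⅕)*(1634026/1261) = -⅗ + 1634026/6305 = 1630243/6305 ≈ 258.56)
1/Z = 1/(1630243/6305) = 6305/1630243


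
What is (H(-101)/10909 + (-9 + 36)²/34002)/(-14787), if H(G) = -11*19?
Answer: -94027/609434404974 ≈ -1.5429e-7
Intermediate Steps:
H(G) = -209
(H(-101)/10909 + (-9 + 36)²/34002)/(-14787) = (-209/10909 + (-9 + 36)²/34002)/(-14787) = (-209*1/10909 + 27²*(1/34002))*(-1/14787) = (-209/10909 + 729*(1/34002))*(-1/14787) = (-209/10909 + 81/3778)*(-1/14787) = (94027/41214202)*(-1/14787) = -94027/609434404974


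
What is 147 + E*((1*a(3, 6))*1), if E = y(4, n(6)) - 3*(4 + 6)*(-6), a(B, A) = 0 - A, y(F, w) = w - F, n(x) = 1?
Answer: -915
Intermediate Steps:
a(B, A) = -A
E = 177 (E = (1 - 1*4) - 3*(4 + 6)*(-6) = (1 - 4) - 3*10*(-6) = -3 - 30*(-6) = -3 + 180 = 177)
147 + E*((1*a(3, 6))*1) = 147 + 177*((1*(-1*6))*1) = 147 + 177*((1*(-6))*1) = 147 + 177*(-6*1) = 147 + 177*(-6) = 147 - 1062 = -915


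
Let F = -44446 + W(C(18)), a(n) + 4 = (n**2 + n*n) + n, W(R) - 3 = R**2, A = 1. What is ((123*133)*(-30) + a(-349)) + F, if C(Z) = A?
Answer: -291963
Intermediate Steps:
C(Z) = 1
W(R) = 3 + R**2
a(n) = -4 + n + 2*n**2 (a(n) = -4 + ((n**2 + n*n) + n) = -4 + ((n**2 + n**2) + n) = -4 + (2*n**2 + n) = -4 + (n + 2*n**2) = -4 + n + 2*n**2)
F = -44442 (F = -44446 + (3 + 1**2) = -44446 + (3 + 1) = -44446 + 4 = -44442)
((123*133)*(-30) + a(-349)) + F = ((123*133)*(-30) + (-4 - 349 + 2*(-349)**2)) - 44442 = (16359*(-30) + (-4 - 349 + 2*121801)) - 44442 = (-490770 + (-4 - 349 + 243602)) - 44442 = (-490770 + 243249) - 44442 = -247521 - 44442 = -291963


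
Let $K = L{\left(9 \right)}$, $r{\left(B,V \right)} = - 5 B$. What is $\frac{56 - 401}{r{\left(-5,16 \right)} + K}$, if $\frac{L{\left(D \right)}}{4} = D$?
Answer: $- \frac{345}{61} \approx -5.6557$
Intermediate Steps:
$L{\left(D \right)} = 4 D$
$K = 36$ ($K = 4 \cdot 9 = 36$)
$\frac{56 - 401}{r{\left(-5,16 \right)} + K} = \frac{56 - 401}{\left(-5\right) \left(-5\right) + 36} = - \frac{345}{25 + 36} = - \frac{345}{61}$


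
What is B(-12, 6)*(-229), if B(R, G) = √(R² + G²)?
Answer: -1374*√5 ≈ -3072.4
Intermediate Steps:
B(R, G) = √(G² + R²)
B(-12, 6)*(-229) = √(6² + (-12)²)*(-229) = √(36 + 144)*(-229) = √180*(-229) = (6*√5)*(-229) = -1374*√5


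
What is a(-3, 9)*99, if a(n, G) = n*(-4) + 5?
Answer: 1683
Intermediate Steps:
a(n, G) = 5 - 4*n (a(n, G) = -4*n + 5 = 5 - 4*n)
a(-3, 9)*99 = (5 - 4*(-3))*99 = (5 + 12)*99 = 17*99 = 1683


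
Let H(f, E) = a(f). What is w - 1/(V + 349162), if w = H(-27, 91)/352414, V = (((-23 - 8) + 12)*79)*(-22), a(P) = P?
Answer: -5335691/67343496088 ≈ -7.9231e-5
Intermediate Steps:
V = 33022 (V = ((-31 + 12)*79)*(-22) = -19*79*(-22) = -1501*(-22) = 33022)
H(f, E) = f
w = -27/352414 ≈ -7.6614e-5
w - 1/(V + 349162) = -27/352414 - 1/(33022 + 349162) = -27/352414 - 1/382184 = -5335691/67343496088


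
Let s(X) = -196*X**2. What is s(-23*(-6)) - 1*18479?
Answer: -3751103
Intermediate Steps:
s(-23*(-6)) - 1*18479 = -196*(-23*(-6))**2 - 1*18479 = -196*138**2 - 18479 = -196*19044 - 18479 = -3732624 - 18479 = -3751103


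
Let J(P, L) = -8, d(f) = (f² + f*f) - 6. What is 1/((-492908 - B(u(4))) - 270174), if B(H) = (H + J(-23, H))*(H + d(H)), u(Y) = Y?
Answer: -1/762962 ≈ -1.3107e-6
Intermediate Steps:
d(f) = -6 + 2*f² (d(f) = (f² + f²) - 6 = 2*f² - 6 = -6 + 2*f²)
B(H) = (-8 + H)*(-6 + H + 2*H²) (B(H) = (H - 8)*(H + (-6 + 2*H²)) = (-8 + H)*(-6 + H + 2*H²))
1/((-492908 - B(u(4))) - 270174) = 1/((-492908 - (48 - 15*4² - 14*4 + 2*4³)) - 270174) = 1/((-492908 - (48 - 15*16 - 56 + 2*64)) - 270174) = 1/((-492908 - (48 - 240 - 56 + 128)) - 270174) = 1/((-492908 - 1*(-120)) - 270174) = 1/((-492908 + 120) - 270174) = 1/(-492788 - 270174) = 1/(-762962) = -1/762962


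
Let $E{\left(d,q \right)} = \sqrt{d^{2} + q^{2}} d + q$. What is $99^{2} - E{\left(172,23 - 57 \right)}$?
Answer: $9835 - 344 \sqrt{7685} \approx -20321.0$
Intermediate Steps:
$E{\left(d,q \right)} = q + d \sqrt{d^{2} + q^{2}}$ ($E{\left(d,q \right)} = d \sqrt{d^{2} + q^{2}} + q = q + d \sqrt{d^{2} + q^{2}}$)
$99^{2} - E{\left(172,23 - 57 \right)} = 99^{2} - \left(\left(23 - 57\right) + 172 \sqrt{172^{2} + \left(23 - 57\right)^{2}}\right) = 9801 - \left(-34 + 172 \sqrt{29584 + \left(-34\right)^{2}}\right) = 9801 - \left(-34 + 172 \sqrt{29584 + 1156}\right) = 9801 - \left(-34 + 172 \sqrt{30740}\right) = 9801 - \left(-34 + 172 \cdot 2 \sqrt{7685}\right) = 9801 - \left(-34 + 344 \sqrt{7685}\right) = 9801 + \left(34 - 344 \sqrt{7685}\right) = 9835 - 344 \sqrt{7685}$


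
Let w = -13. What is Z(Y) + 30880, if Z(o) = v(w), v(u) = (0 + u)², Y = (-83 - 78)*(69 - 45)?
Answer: 31049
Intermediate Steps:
Y = -3864 (Y = -161*24 = -3864)
v(u) = u²
Z(o) = 169 (Z(o) = (-13)² = 169)
Z(Y) + 30880 = 169 + 30880 = 31049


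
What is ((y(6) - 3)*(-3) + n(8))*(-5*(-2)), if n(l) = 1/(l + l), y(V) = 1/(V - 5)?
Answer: 485/8 ≈ 60.625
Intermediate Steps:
y(V) = 1/(-5 + V)
n(l) = 1/(2*l)
((y(6) - 3)*(-3) + n(8))*(-5*(-2)) = ((1/(-5 + 6) - 3)*(-3) + (1/2)/8)*(-5*(-2)) = ((1/1 - 3)*(-3) + (1/2)*(1/8))*10 = ((1 - 3)*(-3) + 1/16)*10 = (-2*(-3) + 1/16)*10 = (6 + 1/16)*10 = (97/16)*10 = 485/8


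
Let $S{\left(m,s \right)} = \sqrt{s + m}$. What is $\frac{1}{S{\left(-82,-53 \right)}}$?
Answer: $- \frac{i \sqrt{15}}{45} \approx - 0.086066 i$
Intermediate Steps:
$S{\left(m,s \right)} = \sqrt{m + s}$
$\frac{1}{S{\left(-82,-53 \right)}} = \frac{1}{\sqrt{-82 - 53}} = \frac{1}{\sqrt{-135}} = \frac{1}{3 i \sqrt{15}} = - \frac{i \sqrt{15}}{45}$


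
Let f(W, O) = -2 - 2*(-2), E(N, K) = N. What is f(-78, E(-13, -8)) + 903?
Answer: 905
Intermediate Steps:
f(W, O) = 2 (f(W, O) = -2 + 4 = 2)
f(-78, E(-13, -8)) + 903 = 2 + 903 = 905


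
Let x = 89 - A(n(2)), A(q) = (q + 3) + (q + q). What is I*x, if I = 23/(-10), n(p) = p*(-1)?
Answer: -1058/5 ≈ -211.60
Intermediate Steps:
n(p) = -p
A(q) = 3 + 3*q (A(q) = (3 + q) + 2*q = 3 + 3*q)
I = -23/10 (I = 23*(-1/10) = -23/10 ≈ -2.3000)
x = 92 (x = 89 - (3 + 3*(-1*2)) = 89 - (3 + 3*(-2)) = 89 - (3 - 6) = 89 - 1*(-3) = 89 + 3 = 92)
I*x = -23/10*92 = -1058/5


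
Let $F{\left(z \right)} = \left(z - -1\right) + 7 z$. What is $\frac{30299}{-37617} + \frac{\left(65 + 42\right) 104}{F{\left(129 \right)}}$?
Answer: $\frac{387303109}{38858361} \approx 9.967$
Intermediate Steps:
$F{\left(z \right)} = 1 + 8 z$ ($F{\left(z \right)} = \left(z + 1\right) + 7 z = \left(1 + z\right) + 7 z = 1 + 8 z$)
$\frac{30299}{-37617} + \frac{\left(65 + 42\right) 104}{F{\left(129 \right)}} = \frac{30299}{-37617} + \frac{\left(65 + 42\right) 104}{1 + 8 \cdot 129} = 30299 \left(- \frac{1}{37617}\right) + \frac{107 \cdot 104}{1 + 1032} = - \frac{30299}{37617} + \frac{11128}{1033} = \frac{387303109}{38858361}$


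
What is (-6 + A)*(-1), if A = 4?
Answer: 2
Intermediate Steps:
(-6 + A)*(-1) = (-6 + 4)*(-1) = -2*(-1) = 2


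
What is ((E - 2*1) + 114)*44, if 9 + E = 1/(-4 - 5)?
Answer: 40744/9 ≈ 4527.1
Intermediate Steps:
E = -82/9 (E = -9 + 1/(-4 - 5) = -9 + 1/(-9) = -9 - ⅑ = -82/9 ≈ -9.1111)
((E - 2*1) + 114)*44 = ((-82/9 - 2*1) + 114)*44 = ((-82/9 - 2) + 114)*44 = (-100/9 + 114)*44 = (926/9)*44 = 40744/9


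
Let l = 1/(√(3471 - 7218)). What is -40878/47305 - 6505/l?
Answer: -40878/47305 - 6505*I*√3747 ≈ -0.86414 - 3.9819e+5*I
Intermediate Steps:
l = -I*√3747/3747 (l = 1/(√(-3747)) = 1/(I*√3747) = -I*√3747/3747 ≈ -0.016336*I)
-40878/47305 - 6505/l = -40878/47305 - 6505*I*√3747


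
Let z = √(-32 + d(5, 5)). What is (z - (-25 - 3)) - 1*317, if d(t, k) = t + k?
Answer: -289 + I*√22 ≈ -289.0 + 4.6904*I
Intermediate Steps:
d(t, k) = k + t
z = I*√22 (z = √(-32 + (5 + 5)) = √(-32 + 10) = √(-22) = I*√22 ≈ 4.6904*I)
(z - (-25 - 3)) - 1*317 = (I*√22 - (-25 - 3)) - 1*317 = (I*√22 - 1*(-28)) - 317 = (I*√22 + 28) - 317 = (28 + I*√22) - 317 = -289 + I*√22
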